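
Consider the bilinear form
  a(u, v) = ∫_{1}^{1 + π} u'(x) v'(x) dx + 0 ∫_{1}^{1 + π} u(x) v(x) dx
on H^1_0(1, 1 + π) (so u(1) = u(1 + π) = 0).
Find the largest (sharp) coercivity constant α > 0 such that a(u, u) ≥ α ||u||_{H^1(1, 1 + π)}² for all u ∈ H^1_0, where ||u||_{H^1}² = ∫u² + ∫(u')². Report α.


α = 1/2

Coercivity of a(·,·) on H^1_0(1, 1 + π) means a(u, u) ≥ α ||u||_{H^1}² for every u ∈ H^1_0.
The interval has length L = π, and Poincaré/coercivity depend only on L. Here a(u, u) = ∫(u')² + (0)·∫u².
Here c = 0, so a(u,u) = ∫(u')² alone. The condition a(u,u) ≥ α||u||_{H^1}² reads (1−α)∫(u')² ≥ (α−c)∫u². Any admissible α is ≤ 1 (rapidly oscillating u have ∫u²/∫(u')² → 0), and α = 1 would force 0 ≥ (1−c)∫u², impossible since c < 1; so 1−α > 0. By the sharp Poincaré inequality on H^1_0 of an interval of length L, ∫(u')² ≥ (π/L)²∫u² with equality for the first sine mode sin(π(x−x₀)/L) (x₀ the left endpoint), so the inequality holds for all u iff (1−α)(π/L)² ≥ α − c, i.e. α ≤ ((π/L)² + c)/((π/L)² + 1) = (1 + c(L/π)²)/(1 + (L/π)²). (Direct route, valid since c ≤ 0: Poincaré gives c∫u² ≥ c(L/π)²∫(u')², so a(u,u) ≥ (1 + c(L/π)²)∫(u')², while ||u||_{H^1}² ≤ (1 + (L/π)²)∫(u')²; dividing yields the same α.) With (π/L)² = 1 and c = 0, the largest admissible constant is α = ((π/L)² + c)/((π/L)² + 1).
Simplifying, α = 1/2.


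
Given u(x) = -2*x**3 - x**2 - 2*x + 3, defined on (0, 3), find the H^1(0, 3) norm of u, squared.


||u||_{H^1}^2 = 31512/7

The H^1 norm (squared) on an interval (0, L) is
  ||u||_{H^1}^2 = ∫_0^L u(x)^2 dx + ∫_0^L u'(x)^2 dx.
Compute u'(x) = -6*x**2 - 2*x - 2.
Then u(x)^2 = 4*x**6 + 4*x**5 + 9*x**4 - 8*x**3 - 2*x**2 - 12*x + 9 and u'(x)^2 = 36*x**4 + 24*x**3 + 28*x**2 + 8*x + 4.
Integrate each monomial from 0 to 3 using ∫_0^3 c·x^n dx = c·3^(n+1)/(n+1):
  ∫_0^3 u(x)^2 dx = ∫_0^3 (4*x^6 + 4*x^5 + 9*x^4 - 8*x^3 - 2*x^2 - 12*x + 9) dx. Term by term:
    ∫_0^3 4*x^6 dx = 8748/7;  ∫_0^3 4*x^5 dx = 486;  ∫_0^3 9*x^4 dx = 2187/5;
    ∫_0^3 -8*x^3 dx = -162;  ∫_0^3 -2*x^2 dx = -18;  ∫_0^3 -12*x dx = -54;
    ∫_0^3 9 dx = 27.
  Sum: 8748/7 + 486 + 2187/5 − 162 − 18 − 54 + 27 = 68814/35.
  ∫_0^3 u'(x)^2 dx = ∫_0^3 (36*x^4 + 24*x^3 + 28*x^2 + 8*x + 4) dx. Term by term:
    ∫_0^3 36*x^4 dx = 8748/5;  ∫_0^3 24*x^3 dx = 486;  ∫_0^3 28*x^2 dx = 252;
    ∫_0^3 8*x dx = 36;  ∫_0^3 4 dx = 12.
  Sum: 8748/5 + 486 + 252 + 36 + 12 = 12678/5.
Adding: ||u||_{H^1}^2 = 68814/35 + 12678/5 = 31512/7.


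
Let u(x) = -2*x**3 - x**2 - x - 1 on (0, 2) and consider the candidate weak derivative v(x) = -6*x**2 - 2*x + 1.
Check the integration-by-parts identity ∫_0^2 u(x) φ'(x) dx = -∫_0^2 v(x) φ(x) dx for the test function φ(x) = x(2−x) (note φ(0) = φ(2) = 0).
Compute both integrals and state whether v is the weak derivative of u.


LHS = 68/5, RHS = 164/15. No, v is not the weak derivative of u.

u(x) = -2*x**3 - x**2 - x - 1, classical derivative u'(x) = -6*x**2 - 2*x - 1.
φ(x) = x(2−x), so φ'(x) = 2 - 2*x.
Note φ(0) = φ(2) = 0, so the boundary term u·φ vanishes.
LHS = ∫_0^2 u(x) φ'(x) dx = ∫_0^2 (4*x^4 - 2*x^3 - 2) dx. Term by term:
  ∫_0^2 4*x^4 dx = 128/5;  ∫_0^2 -2*x^3 dx = -8;  ∫_0^2 -2 dx = -4.
Sum: 128/5 − 8 − 4 = 68/5.
So LHS = 68/5.
∫_0^2 v(x) φ(x) dx = ∫_0^2 (6*x^4 - 10*x^3 - 5*x^2 + 2*x) dx. Term by term:
  ∫_0^2 6*x^4 dx = 192/5;  ∫_0^2 -10*x^3 dx = -40;  ∫_0^2 -5*x^2 dx = -40/3;
  ∫_0^2 2*x dx = 4.
Sum: 192/5 − 40 − 40/3 + 4 = -164/15.
So RHS = -∫_0^2 v(x) φ(x) dx = 164/15.
LHS − RHS = 8/3 ≠ 0, so the identity fails.
(For a valid weak derivative the identity must hold for EVERY test function, in particular this one. The failure shows v is NOT the weak derivative of u.)
Correct weak derivative would be u'(x) = -6*x**2 - 2*x - 1.


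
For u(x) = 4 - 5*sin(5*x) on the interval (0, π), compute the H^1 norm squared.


||u||_{H^1(0,π)}^2 = -16 + 341*π

u'(x) = -25*cos(5*x).
Expand u² and (u')² and integrate term by term on (0, π), using: for integers n ≥ 1, ∫_0^π sin²(nx) dx = ∫_0^π cos²(nx) dx = π/2; for n ≠ n', ∫_0^π sin(nx)sin(n'x) dx = ∫_0^π cos(nx)cos(n'x) dx = 0; and by product-to-sum, ∫_0^π sin(nx)cos(n'x) dx = ½∫_0^π [sin((n+n')x) + sin((n−n')x)] dx, which is 0 when n+n' is even and 2n/(n²−n'²) when n+n' is odd (it need not vanish on (0, π)). For the constant mode: ∫_0^π 1 dx = π, ∫_0^π cos(nx) dx = 0, ∫_0^π sin(nx) dx = (1−(−1)^n)/n.
  u² squared terms: (4)²·∫1 dx = 16·π = 16*π;  (-5)²·∫sin(5x)² dx = 25·π/2 = 25*π/2.
  u² cross terms: 2·(4)·(-5)·∫1·sin(5x) dx = -40·(2/5) = -16.
  So ∫_0^π u² dx = 16*π + 25*π/2 − 16 = -16 + 57*π/2.
  (u')² squared terms: (-25)²·∫cos(5x)² dx = 625·π/2 = 625*π/2.
  So ∫_0^π (u')² dx = 625*π/2.
||u||_{H^1}^2 = (-16 + 57*π/2) + (625*π/2) = -16 + 341*π.


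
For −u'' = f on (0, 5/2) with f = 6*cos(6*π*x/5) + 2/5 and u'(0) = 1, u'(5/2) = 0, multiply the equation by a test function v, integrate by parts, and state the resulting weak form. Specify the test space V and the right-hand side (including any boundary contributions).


V = H^1(0, 5/2) (v unrestricted at boundary; u is determined up to an additive constant); weak form: ∫_0^5/2 u'v' dx = ∫_0^5/2 (6*cos(6*π*x/5) + 2/5) v dx − v(0) for all v ∈ V.

Multiply both sides by a test function v and integrate from 0 to 5/2:
  ∫_0^5/2 −u''(x) v(x) dx = ∫_0^5/2 f(x) v(x) dx.
Integrate the LHS by parts once:
  ∫_0^5/2 −u'' v dx = −[u'(x) v(x)]_0^5/2 + ∫_0^5/2 u'(x) v'(x) dx.
Thus ∫_0^5/2 u'(x) v'(x) dx = ∫_0^5/2 f(x) v(x) dx + [u'(x) v(x)]_0^5/2.
Choose V so that boundary terms are either known or forced to vanish.
u has inhomogeneous Neumann u'(0) = 1, u'(5/2) = 0. [u' v]_0^5/2 = (0)·v(5/2) − (1)·v(0) = − v(0). Take V = H^1(0, 5/2); boundary term becomes part of RHS.
Weak formulation: find u (satisfying any essential BC) such that ∫_0^5/2 u'(x) v'(x) dx = ∫_0^5/2 f v dx − v(0) for all v ∈ V (Neumann data are natural BCs: they enter the RHS as boundary terms).
Substituting f(x) = 6*cos(6*π*x/5) + 2/5, the right-hand side is ∫_0^5/2 (6*cos(6*π*x/5) + 2/5) v dx − v(0).
Compatibility check (pure Neumann): taking v ≡ 1 ∈ V gives 0 = ∫_0^5/2 f dx + (0) − (1), i.e. ∫_0^5/2 f dx must equal u'(0) − u'(5/2) = 1. Indeed ∫_0^5/2 (6*cos(6*π*x/5) + 2/5) dx = 1, so the data are compatible. The solution is then unique only up to an additive constant (fix it e.g. by requiring ∫_0^5/2 u dx = 0).


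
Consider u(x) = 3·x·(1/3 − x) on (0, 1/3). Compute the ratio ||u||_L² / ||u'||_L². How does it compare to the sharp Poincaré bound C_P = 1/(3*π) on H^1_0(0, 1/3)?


||u||_L² / ||u'||_L² = sqrt(10)/30 < C_P = 1/(3*π).

u(x) = 3·x·(1/3 − x), so u'(x) = 1 - 6*x.
u(x) = 3·x·(1/3 − x) vanishes at x = 0 and x = 1/3, so u ∈ H^1_0(0, 1/3). Differentiate via the product rule and integrate the resulting polynomials term by term.
  ∫_0^1/3 u² dx = ∫_0^1/3 (9*x^4 - 6*x^3 + x^2) dx. Term by term:
    ∫_0^1/3 9*x^4 dx = 1/135;  ∫_0^1/3 -6*x^3 dx = -1/54;  ∫_0^1/3 x^2 dx = 1/81.
  Sum: 1/135 − 1/54 + 1/81 = 1/810.
  ∫_0^1/3 (u')² dx = ∫_0^1/3 (36*x^2 - 12*x + 1) dx. Term by term:
    ∫_0^1/3 36*x^2 dx = 4/9;  ∫_0^1/3 -12*x dx = -2/3;  ∫_0^1/3 1 dx = 1/3.
  Sum: 4/9 − 2/3 + 1/3 = 1/9.
∫_0^1/3 u² dx = 1/810, so ||u||_L² = sqrt(10)/90.
∫_0^1/3 (u')² dx = 1/9, so ||u'||_L² = 1/3.
Ratio ||u||_L² / ||u'||_L² = sqrt(10)/30.
Sharp Poincaré constant on H^1_0(0, 1/3) is C_P = L/π = 1/(3*π), achieved by sin(3*π·x).
A polynomial bump cannot attain the sharp Poincaré constant (only the first sine eigenfunction does), so the ratio is strictly less than C_P, consistent with ||u||_L² ≤ C_P ||u'||_L².


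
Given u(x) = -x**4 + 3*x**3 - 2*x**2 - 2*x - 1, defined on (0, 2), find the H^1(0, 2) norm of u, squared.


||u||_{H^1}^2 = 9022/315

The H^1 norm (squared) on an interval (0, L) is
  ||u||_{H^1}^2 = ∫_0^L u(x)^2 dx + ∫_0^L u'(x)^2 dx.
Compute u'(x) = -4*x**3 + 9*x**2 - 4*x - 2.
Then u(x)^2 = x**8 - 6*x**7 + 13*x**6 - 8*x**5 - 6*x**4 + 2*x**3 + 8*x**2 + 4*x + 1 and u'(x)^2 = 16*x**6 - 72*x**5 + 113*x**4 - 56*x**3 - 20*x**2 + 16*x + 4.
Integrate each monomial from 0 to 2 using ∫_0^2 c·x^n dx = c·2^(n+1)/(n+1):
  ∫_0^2 u(x)^2 dx = ∫_0^2 (x^8 - 6*x^7 + 13*x^6 - 8*x^5 - 6*x^4 + 2*x^3 + 8*x^2 + 4*x + 1) dx. Term by term:
    ∫_0^2 x^8 dx = 512/9;  ∫_0^2 -6*x^7 dx = -192;  ∫_0^2 13*x^6 dx = 1664/7;
    ∫_0^2 -8*x^5 dx = -256/3;  ∫_0^2 -6*x^4 dx = -192/5;  ∫_0^2 2*x^3 dx = 8;
    ∫_0^2 8*x^2 dx = 64/3;  ∫_0^2 4*x dx = 8;  ∫_0^2 1 dx = 2.
  Sum: 512/9 − 192 + 1664/7 − 256/3 − 192/5 + 8 + 64/3 + 8 + 2 = 5734/315.
  ∫_0^2 u'(x)^2 dx = ∫_0^2 (16*x^6 - 72*x^5 + 113*x^4 - 56*x^3 - 20*x^2 + 16*x + 4) dx. Term by term:
    ∫_0^2 16*x^6 dx = 2048/7;  ∫_0^2 -72*x^5 dx = -768;  ∫_0^2 113*x^4 dx = 3616/5;
    ∫_0^2 -56*x^3 dx = -224;  ∫_0^2 -20*x^2 dx = -160/3;  ∫_0^2 16*x dx = 32;
    ∫_0^2 4 dx = 8.
  Sum: 2048/7 − 768 + 3616/5 − 224 − 160/3 + 32 + 8 = 1096/105.
Adding: ||u||_{H^1}^2 = 5734/315 + 1096/105 = 9022/315.


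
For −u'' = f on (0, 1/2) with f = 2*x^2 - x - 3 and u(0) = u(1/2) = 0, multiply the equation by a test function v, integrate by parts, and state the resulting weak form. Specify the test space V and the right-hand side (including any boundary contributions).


V = H^1_0(0, 1/2) (so v(0) = v(1/2) = 0); weak form: ∫_0^1/2 u'v' dx = ∫_0^1/2 (2*x^2 - x - 3) v dx for all v ∈ V.

Multiply both sides by a test function v and integrate from 0 to 1/2:
  ∫_0^1/2 −u''(x) v(x) dx = ∫_0^1/2 f(x) v(x) dx.
Integrate the LHS by parts once:
  ∫_0^1/2 −u'' v dx = −[u'(x) v(x)]_0^1/2 + ∫_0^1/2 u'(x) v'(x) dx.
Thus ∫_0^1/2 u'(x) v'(x) dx = ∫_0^1/2 f(x) v(x) dx + [u'(x) v(x)]_0^1/2.
Choose V so that boundary terms are either known or forced to vanish.
u is Dirichlet: u(0) = u(1/2) = 0. Let V = H^1_0(0, 1/2); then v(0) = v(1/2) = 0, and [u' v]_0^1/2 = 0.
Weak formulation: find u (satisfying any essential BC) such that ∫_0^1/2 u'(x) v'(x) dx = ∫_0^1/2 f v dx for all v ∈ V.
Substituting f(x) = 2*x^2 - x - 3, the right-hand side is ∫_0^1/2 (2*x^2 - x - 3) v dx.


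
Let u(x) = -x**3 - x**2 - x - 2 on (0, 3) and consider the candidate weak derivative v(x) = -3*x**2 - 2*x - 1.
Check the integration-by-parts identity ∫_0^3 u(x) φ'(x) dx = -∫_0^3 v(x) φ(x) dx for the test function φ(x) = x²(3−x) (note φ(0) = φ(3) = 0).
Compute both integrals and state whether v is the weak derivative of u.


LHS = 2079/20, RHS = 2079/20. Yes, v = u' weakly.

u(x) = -x**3 - x**2 - x - 2, classical derivative u'(x) = -3*x**2 - 2*x - 1.
φ(x) = x²(3−x), so φ'(x) = 3*x*(2 - x).
Note φ(0) = φ(3) = 0, so the boundary term u·φ vanishes.
LHS = ∫_0^3 u(x) φ'(x) dx = ∫_0^3 (3*x^5 - 3*x^4 - 3*x^3 - 12*x) dx. Term by term:
  ∫_0^3 3*x^5 dx = 729/2;  ∫_0^3 -3*x^4 dx = -729/5;  ∫_0^3 -3*x^3 dx = -243/4;
  ∫_0^3 -12*x dx = -54.
Sum: 729/2 − 729/5 − 243/4 − 54 = 2079/20.
So LHS = 2079/20.
∫_0^3 v(x) φ(x) dx = ∫_0^3 (3*x^5 - 7*x^4 - 5*x^3 - 3*x^2) dx. Term by term:
  ∫_0^3 3*x^5 dx = 729/2;  ∫_0^3 -7*x^4 dx = -1701/5;  ∫_0^3 -5*x^3 dx = -405/4;
  ∫_0^3 -3*x^2 dx = -27.
Sum: 729/2 − 1701/5 − 405/4 − 27 = -2079/20.
So RHS = -∫_0^3 v(x) φ(x) dx = 2079/20.
LHS = RHS, so the identity holds for this test φ.
Moreover u is smooth here and v(x) = u'(x) = -3*x**2 - 2*x - 1 pointwise, so the identity holds for every test function. Hence v is the weak derivative of u.


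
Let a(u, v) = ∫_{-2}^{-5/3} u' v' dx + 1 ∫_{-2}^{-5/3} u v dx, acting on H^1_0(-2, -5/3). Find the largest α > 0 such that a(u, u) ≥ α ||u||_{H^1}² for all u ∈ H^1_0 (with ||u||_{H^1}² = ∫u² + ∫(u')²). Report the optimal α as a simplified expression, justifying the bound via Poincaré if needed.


α = 1

Coercivity of a(·,·) on H^1_0(-2, -5/3) means a(u, u) ≥ α ||u||_{H^1}² for every u ∈ H^1_0.
The interval has length L = 1/3, and Poincaré/coercivity depend only on L. Here a(u, u) = ∫(u')² + (1)·∫u².
Here c = 1 ≥ 1, so a(u,u) = ∫(u')² + c∫u² ≥ ∫(u')² + ∫u² = ||u||_{H^1}², i.e. α = 1 works. No larger α is possible: a(u,u) ≥ α||u||_{H^1}² means (1−α)∫(u')² ≥ (α−c)∫u², and for the modes u_n = sin(nπ(x−x₀)/L) (x₀ the left endpoint) one has ∫u_n²/∫(u_n')² = (L/(nπ))² → 0, so a(u_n,u_n)/||u_n||_{H^1}² → 1. Hence the optimal constant is α = 1.
Therefore α = 1.


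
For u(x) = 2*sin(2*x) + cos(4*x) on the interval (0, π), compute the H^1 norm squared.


||u||_{H^1(0,π)}^2 = 37*π/2

u'(x) = -4*sin(4*x) + 4*cos(2*x).
Expand u² and (u')² and integrate term by term on (0, π), using: for integers n ≥ 1, ∫_0^π sin²(nx) dx = ∫_0^π cos²(nx) dx = π/2; for n ≠ n', ∫_0^π sin(nx)sin(n'x) dx = ∫_0^π cos(nx)cos(n'x) dx = 0; and by product-to-sum, ∫_0^π sin(nx)cos(n'x) dx = ½∫_0^π [sin((n+n')x) + sin((n−n')x)] dx, which is 0 when n+n' is even and 2n/(n²−n'²) when n+n' is odd (it need not vanish on (0, π)).
  u² squared terms: (2)²·∫sin(2x)² dx = 4·π/2 = 2*π;  (1)²·∫cos(4x)² dx = 1·π/2 = π/2.
  u² cross terms: 2·(2)·(1)·∫sin(2x)·cos(4x) dx = 4·(0) = 0.
  So ∫_0^π u² dx = 2*π + π/2 + 0 = 5*π/2.
  (u')² squared terms: (-4)²·∫sin(4x)² dx = 16·π/2 = 8*π;  (4)²·∫cos(2x)² dx = 16·π/2 = 8*π.
  (u')² cross terms: 2·(-4)·(4)·∫sin(4x)·cos(2x) dx = -32·(0) = 0.
  So ∫_0^π (u')² dx = 8*π + 8*π + 0 = 16*π.
||u||_{H^1}^2 = (5*π/2) + (16*π) = 37*π/2.


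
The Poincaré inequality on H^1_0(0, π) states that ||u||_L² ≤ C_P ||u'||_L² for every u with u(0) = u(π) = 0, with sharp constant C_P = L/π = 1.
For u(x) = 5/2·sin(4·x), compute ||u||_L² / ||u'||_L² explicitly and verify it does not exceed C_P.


||u||_L² / ||u'||_L² = 1/4 < C_P = 1.

u(x) = 5/2·sin(4·x), so u'(x) = 10*cos(4*x).
Writing u(x) = A·sin(kπx/L) with A = 5/2 and k = 4, use ∫_0^L sin²(kπx/L) dx = L/2 and ∫_0^L cos²(kπx/L) dx = L/2.
u² = 25/4·sin²(4·x) and (u')² = 100·cos²(4·x), and each of sin², cos² integrates to L/2 = π/2 over (0, π).
∫_0^π u² dx = 25*π/8, so ||u||_L² = 5*sqrt(2)*sqrt(π)/4.
∫_0^π (u')² dx = 50*π, so ||u'||_L² = 5*sqrt(2)*sqrt(π).
Ratio ||u||_L² / ||u'||_L² = 1/4.
Sharp Poincaré constant on H^1_0(0, π) is C_P = L/π = 1, achieved by sin(x).
This is the k = 4 harmonic; the ratio L/(kπ) is strictly less than C_P = L/π, consistent with the sharp inequality ||u||_L² ≤ C_P ||u'||_L².


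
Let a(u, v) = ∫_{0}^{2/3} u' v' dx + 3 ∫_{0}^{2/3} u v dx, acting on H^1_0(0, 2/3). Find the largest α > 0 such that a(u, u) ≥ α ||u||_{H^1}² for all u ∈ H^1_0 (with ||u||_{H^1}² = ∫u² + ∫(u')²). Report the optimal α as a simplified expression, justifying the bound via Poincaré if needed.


α = 1

Coercivity of a(·,·) on H^1_0(0, 2/3) means a(u, u) ≥ α ||u||_{H^1}² for every u ∈ H^1_0.
The interval has length L = 2/3, and Poincaré/coercivity depend only on L. Here a(u, u) = ∫(u')² + (3)·∫u².
Here c = 3 ≥ 1, so a(u,u) = ∫(u')² + c∫u² ≥ ∫(u')² + ∫u² = ||u||_{H^1}², i.e. α = 1 works. No larger α is possible: a(u,u) ≥ α||u||_{H^1}² means (1−α)∫(u')² ≥ (α−c)∫u², and for the modes u_n = sin(nπ(x−x₀)/L) (x₀ the left endpoint) one has ∫u_n²/∫(u_n')² = (L/(nπ))² → 0, so a(u_n,u_n)/||u_n||_{H^1}² → 1. Hence the optimal constant is α = 1.
Therefore α = 1.


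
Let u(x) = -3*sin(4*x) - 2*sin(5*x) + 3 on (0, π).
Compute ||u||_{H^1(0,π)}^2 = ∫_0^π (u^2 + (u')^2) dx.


||u||_{H^1(0,π)}^2 = -24/5 + 275*π/2

u'(x) = -12*cos(4*x) - 10*cos(5*x).
Expand u² and (u')² and integrate term by term on (0, π), using: for integers n ≥ 1, ∫_0^π sin²(nx) dx = ∫_0^π cos²(nx) dx = π/2; for n ≠ n', ∫_0^π sin(nx)sin(n'x) dx = ∫_0^π cos(nx)cos(n'x) dx = 0; and by product-to-sum, ∫_0^π sin(nx)cos(n'x) dx = ½∫_0^π [sin((n+n')x) + sin((n−n')x)] dx, which is 0 when n+n' is even and 2n/(n²−n'²) when n+n' is odd (it need not vanish on (0, π)). For the constant mode: ∫_0^π 1 dx = π, ∫_0^π cos(nx) dx = 0, ∫_0^π sin(nx) dx = (1−(−1)^n)/n.
  u² squared terms: (3)²·∫1 dx = 9·π = 9*π;  (-3)²·∫sin(4x)² dx = 9·π/2 = 9*π/2;  (-2)²·∫sin(5x)² dx = 4·π/2 = 2*π.
  u² cross terms: 2·(3)·(-3)·∫1·sin(4x) dx = -18·(0) = 0;  2·(3)·(-2)·∫1·sin(5x) dx = -12·(2/5) = -24/5;  2·(-3)·(-2)·∫sin(4x)·sin(5x) dx = 12·(0) = 0.
  So ∫_0^π u² dx = 9*π + 9*π/2 + 2*π + 0 − 24/5 + 0 = -24/5 + 31*π/2.
  (u')² squared terms: (-12)²·∫cos(4x)² dx = 144·π/2 = 72*π;  (-10)²·∫cos(5x)² dx = 100·π/2 = 50*π.
  (u')² cross terms: 2·(-12)·(-10)·∫cos(4x)·cos(5x) dx = 240·(0) = 0.
  So ∫_0^π (u')² dx = 72*π + 50*π + 0 = 122*π.
||u||_{H^1}^2 = (-24/5 + 31*π/2) + (122*π) = -24/5 + 275*π/2.


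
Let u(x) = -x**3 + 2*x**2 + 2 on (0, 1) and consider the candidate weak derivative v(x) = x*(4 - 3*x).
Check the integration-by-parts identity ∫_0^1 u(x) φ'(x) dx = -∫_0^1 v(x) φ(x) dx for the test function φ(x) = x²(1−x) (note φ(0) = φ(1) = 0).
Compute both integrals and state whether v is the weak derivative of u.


LHS = -1/10, RHS = -1/10. Yes, v = u' weakly.

u(x) = -x**3 + 2*x**2 + 2, classical derivative u'(x) = -3*x**2 + 4*x.
φ(x) = x²(1−x), so φ'(x) = x*(2 - 3*x).
Note φ(0) = φ(1) = 0, so the boundary term u·φ vanishes.
LHS = ∫_0^1 u(x) φ'(x) dx = ∫_0^1 (3*x^5 - 8*x^4 + 4*x^3 - 6*x^2 + 4*x) dx. Term by term:
  ∫_0^1 3*x^5 dx = 1/2;  ∫_0^1 -8*x^4 dx = -8/5;  ∫_0^1 4*x^3 dx = 1;
  ∫_0^1 -6*x^2 dx = -2;  ∫_0^1 4*x dx = 2.
Sum: 1/2 − 8/5 + 1 − 2 + 2 = -1/10.
So LHS = -1/10.
∫_0^1 v(x) φ(x) dx = ∫_0^1 (3*x^5 - 7*x^4 + 4*x^3) dx. Term by term:
  ∫_0^1 3*x^5 dx = 1/2;  ∫_0^1 -7*x^4 dx = -7/5;  ∫_0^1 4*x^3 dx = 1.
Sum: 1/2 − 7/5 + 1 = 1/10.
So RHS = -∫_0^1 v(x) φ(x) dx = -1/10.
LHS = RHS, so the identity holds for this test φ.
Moreover u is smooth here and v(x) = u'(x) = -3*x**2 + 4*x pointwise, so the identity holds for every test function. Hence v is the weak derivative of u.


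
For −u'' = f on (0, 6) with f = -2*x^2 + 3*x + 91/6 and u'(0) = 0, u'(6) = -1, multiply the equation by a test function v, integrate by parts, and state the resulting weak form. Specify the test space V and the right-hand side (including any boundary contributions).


V = H^1(0, 6) (v unrestricted at boundary; u is determined up to an additive constant); weak form: ∫_0^6 u'v' dx = ∫_0^6 (-2*x^2 + 3*x + 91/6) v dx − v(6) for all v ∈ V.

Multiply both sides by a test function v and integrate from 0 to 6:
  ∫_0^6 −u''(x) v(x) dx = ∫_0^6 f(x) v(x) dx.
Integrate the LHS by parts once:
  ∫_0^6 −u'' v dx = −[u'(x) v(x)]_0^6 + ∫_0^6 u'(x) v'(x) dx.
Thus ∫_0^6 u'(x) v'(x) dx = ∫_0^6 f(x) v(x) dx + [u'(x) v(x)]_0^6.
Choose V so that boundary terms are either known or forced to vanish.
u has inhomogeneous Neumann u'(0) = 0, u'(6) = -1. [u' v]_0^6 = (-1)·v(6) − (0)·v(0) = − v(6). Take V = H^1(0, 6); boundary term becomes part of RHS.
Weak formulation: find u (satisfying any essential BC) such that ∫_0^6 u'(x) v'(x) dx = ∫_0^6 f v dx − v(6) for all v ∈ V (Neumann data are natural BCs: they enter the RHS as boundary terms).
Substituting f(x) = -2*x^2 + 3*x + 91/6, the right-hand side is ∫_0^6 (-2*x^2 + 3*x + 91/6) v dx − v(6).
Compatibility check (pure Neumann): taking v ≡ 1 ∈ V gives 0 = ∫_0^6 f dx + (-1) − (0), i.e. ∫_0^6 f dx must equal u'(0) − u'(6) = 1. Indeed ∫_0^6 (-2*x^2 + 3*x + 91/6) dx = 1, so the data are compatible. The solution is then unique only up to an additive constant (fix it e.g. by requiring ∫_0^6 u dx = 0).


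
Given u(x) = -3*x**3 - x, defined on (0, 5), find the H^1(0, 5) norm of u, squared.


||u||_{H^1}^2 = 3267980/21

The H^1 norm (squared) on an interval (0, L) is
  ||u||_{H^1}^2 = ∫_0^L u(x)^2 dx + ∫_0^L u'(x)^2 dx.
Compute u'(x) = -9*x**2 - 1.
Then u(x)^2 = 9*x**6 + 6*x**4 + x**2 and u'(x)^2 = 81*x**4 + 18*x**2 + 1.
Integrate each monomial from 0 to 5 using ∫_0^5 c·x^n dx = c·5^(n+1)/(n+1):
  ∫_0^5 u(x)^2 dx = ∫_0^5 (9*x^6 + 6*x^4 + x^2) dx. Term by term:
    ∫_0^5 9*x^6 dx = 703125/7;  ∫_0^5 6*x^4 dx = 3750;  ∫_0^5 x^2 dx = 125/3.
  Sum: 703125/7 + 3750 + 125/3 = 2189000/21.
  ∫_0^5 u'(x)^2 dx = ∫_0^5 (81*x^4 + 18*x^2 + 1) dx. Term by term:
    ∫_0^5 81*x^4 dx = 50625;  ∫_0^5 18*x^2 dx = 750;  ∫_0^5 1 dx = 5.
  Sum: 50625 + 750 + 5 = 51380.
Adding: ||u||_{H^1}^2 = 2189000/21 + 51380 = 3267980/21.


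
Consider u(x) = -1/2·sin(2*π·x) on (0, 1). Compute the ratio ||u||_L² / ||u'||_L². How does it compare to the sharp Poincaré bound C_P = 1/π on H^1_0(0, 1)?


||u||_L² / ||u'||_L² = 1/(2*π) < C_P = 1/π.

u(x) = -1/2·sin(2*π·x), so u'(x) = -π*cos(2*π*x).
Writing u(x) = A·sin(kπx/L) with A = -1/2 and k = 2, use ∫_0^L sin²(kπx/L) dx = L/2 and ∫_0^L cos²(kπx/L) dx = L/2.
u² = 1/4·sin²(2*π·x) and (u')² = π^2·cos²(2*π·x), and each of sin², cos² integrates to L/2 = 1/2 over (0, 1).
∫_0^1 u² dx = 1/8, so ||u||_L² = sqrt(2)/4.
∫_0^1 (u')² dx = π^2/2, so ||u'||_L² = sqrt(2)*π/2.
Ratio ||u||_L² / ||u'||_L² = 1/(2*π).
Sharp Poincaré constant on H^1_0(0, 1) is C_P = L/π = 1/π, achieved by sin(π·x).
This is the k = 2 harmonic; the ratio L/(kπ) is strictly less than C_P = L/π, consistent with the sharp inequality ||u||_L² ≤ C_P ||u'||_L².


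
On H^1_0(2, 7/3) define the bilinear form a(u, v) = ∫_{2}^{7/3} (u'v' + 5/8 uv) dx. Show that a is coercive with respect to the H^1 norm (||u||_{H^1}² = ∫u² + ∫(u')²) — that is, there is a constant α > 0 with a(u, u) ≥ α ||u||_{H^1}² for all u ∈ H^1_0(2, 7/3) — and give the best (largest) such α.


α = (5 + 72*π^2)/(8*(1 + 9*π^2))

Coercivity of a(·,·) on H^1_0(2, 7/3) means a(u, u) ≥ α ||u||_{H^1}² for every u ∈ H^1_0.
The interval has length L = 1/3, and Poincaré/coercivity depend only on L. Here a(u, u) = ∫(u')² + (5/8)·∫u².
Here 0 < c = 5/8 < 1. The condition a(u,u) ≥ α||u||_{H^1}² reads (1−α)∫(u')² ≥ (α−c)∫u². Any admissible α is ≤ 1 (rapidly oscillating u have ∫u²/∫(u')² → 0), and α = 1 would force 0 ≥ (1−c)∫u², impossible since c < 1; so 1−α > 0. By the sharp Poincaré inequality on H^1_0 of an interval of length L, ∫(u')² ≥ (π/L)²∫u² with equality for the first sine mode sin(π(x−x₀)/L) (x₀ the left endpoint), so the inequality holds for all u iff (1−α)(π/L)² ≥ α − c, i.e. α ≤ ((π/L)² + c)/((π/L)² + 1) = (1 + c(L/π)²)/(1 + (L/π)²). With (π/L)² = 9*π^2 and c = 5/8, the largest admissible constant is α = ((π/L)² + c)/((π/L)² + 1).
Simplifying, α = (5 + 72*π^2)/(8*(1 + 9*π^2)).


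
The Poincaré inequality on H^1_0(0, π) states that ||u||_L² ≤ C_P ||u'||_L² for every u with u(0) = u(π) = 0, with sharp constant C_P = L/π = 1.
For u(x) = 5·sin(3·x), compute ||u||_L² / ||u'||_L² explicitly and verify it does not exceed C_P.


||u||_L² / ||u'||_L² = 1/3 < C_P = 1.

u(x) = 5·sin(3·x), so u'(x) = 15*cos(3*x).
Writing u(x) = A·sin(kπx/L) with A = 5 and k = 3, use ∫_0^L sin²(kπx/L) dx = L/2 and ∫_0^L cos²(kπx/L) dx = L/2.
u² = 25·sin²(3·x) and (u')² = 225·cos²(3·x), and each of sin², cos² integrates to L/2 = π/2 over (0, π).
∫_0^π u² dx = 25*π/2, so ||u||_L² = 5*sqrt(2)*sqrt(π)/2.
∫_0^π (u')² dx = 225*π/2, so ||u'||_L² = 15*sqrt(2)*sqrt(π)/2.
Ratio ||u||_L² / ||u'||_L² = 1/3.
Sharp Poincaré constant on H^1_0(0, π) is C_P = L/π = 1, achieved by sin(x).
This is the k = 3 harmonic; the ratio L/(kπ) is strictly less than C_P = L/π, consistent with the sharp inequality ||u||_L² ≤ C_P ||u'||_L².


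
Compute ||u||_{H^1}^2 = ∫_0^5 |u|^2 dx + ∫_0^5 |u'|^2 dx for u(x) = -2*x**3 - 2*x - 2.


||u||_{H^1}^2 = 1568690/21

The H^1 norm (squared) on an interval (0, L) is
  ||u||_{H^1}^2 = ∫_0^L u(x)^2 dx + ∫_0^L u'(x)^2 dx.
Compute u'(x) = -6*x**2 - 2.
Then u(x)^2 = 4*x**6 + 8*x**4 + 8*x**3 + 4*x**2 + 8*x + 4 and u'(x)^2 = 36*x**4 + 24*x**2 + 4.
Integrate each monomial from 0 to 5 using ∫_0^5 c·x^n dx = c·5^(n+1)/(n+1):
  ∫_0^5 u(x)^2 dx = ∫_0^5 (4*x^6 + 8*x^4 + 8*x^3 + 4*x^2 + 8*x + 4) dx. Term by term:
    ∫_0^5 4*x^6 dx = 312500/7;  ∫_0^5 8*x^4 dx = 5000;  ∫_0^5 8*x^3 dx = 1250;
    ∫_0^5 4*x^2 dx = 500/3;  ∫_0^5 8*x dx = 100;  ∫_0^5 4 dx = 20.
  Sum: 312500/7 + 5000 + 1250 + 500/3 + 100 + 20 = 1074770/21.
  ∫_0^5 u'(x)^2 dx = ∫_0^5 (36*x^4 + 24*x^2 + 4) dx. Term by term:
    ∫_0^5 36*x^4 dx = 22500;  ∫_0^5 24*x^2 dx = 1000;  ∫_0^5 4 dx = 20.
  Sum: 22500 + 1000 + 20 = 23520.
Adding: ||u||_{H^1}^2 = 1074770/21 + 23520 = 1568690/21.


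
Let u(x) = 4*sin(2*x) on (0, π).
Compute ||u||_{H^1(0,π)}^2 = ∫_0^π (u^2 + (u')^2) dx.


||u||_{H^1(0,π)}^2 = 40*π

u'(x) = 8*cos(2*x).
Expand u² and (u')² and integrate term by term on (0, π), using: for integers n ≥ 1, ∫_0^π sin²(nx) dx = ∫_0^π cos²(nx) dx = π/2; for n ≠ n', ∫_0^π sin(nx)sin(n'x) dx = ∫_0^π cos(nx)cos(n'x) dx = 0; and by product-to-sum, ∫_0^π sin(nx)cos(n'x) dx = ½∫_0^π [sin((n+n')x) + sin((n−n')x)] dx, which is 0 when n+n' is even and 2n/(n²−n'²) when n+n' is odd (it need not vanish on (0, π)).
  u² squared terms: (4)²·∫sin(2x)² dx = 16·π/2 = 8*π.
  So ∫_0^π u² dx = 8*π.
  (u')² squared terms: (8)²·∫cos(2x)² dx = 64·π/2 = 32*π.
  So ∫_0^π (u')² dx = 32*π.
||u||_{H^1}^2 = (8*π) + (32*π) = 40*π.


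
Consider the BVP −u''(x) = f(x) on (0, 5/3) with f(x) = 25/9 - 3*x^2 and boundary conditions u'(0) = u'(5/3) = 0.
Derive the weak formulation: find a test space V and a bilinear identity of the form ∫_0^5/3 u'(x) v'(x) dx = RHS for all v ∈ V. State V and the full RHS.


V = H^1(0, 5/3) (no boundary constraint on v; u is determined up to an additive constant); weak form: ∫_0^5/3 u'v' dx = ∫_0^5/3 (25/9 - 3*x^2) v dx for all v ∈ V.

Multiply both sides by a test function v and integrate from 0 to 5/3:
  ∫_0^5/3 −u''(x) v(x) dx = ∫_0^5/3 f(x) v(x) dx.
Integrate the LHS by parts once:
  ∫_0^5/3 −u'' v dx = −[u'(x) v(x)]_0^5/3 + ∫_0^5/3 u'(x) v'(x) dx.
Thus ∫_0^5/3 u'(x) v'(x) dx = ∫_0^5/3 f(x) v(x) dx + [u'(x) v(x)]_0^5/3.
Choose V so that boundary terms are either known or forced to vanish.
u has homogeneous Neumann: u'(0) = u'(5/3) = 0. So [u' v]_0^5/3 = 0·v(5/3) − 0·v(0) = 0 for any v; take V = H^1(0, 5/3).
Weak formulation: find u (satisfying any essential BC) such that ∫_0^5/3 u'(x) v'(x) dx = ∫_0^5/3 f v dx for all v ∈ V (homogeneous Neumann, so boundary terms vanish).
Substituting f(x) = 25/9 - 3*x^2, the right-hand side is ∫_0^5/3 (25/9 - 3*x^2) v dx.
Compatibility check (pure Neumann): taking v ≡ 1 ∈ V gives 0 = ∫_0^5/3 f dx + (0) − (0), i.e. ∫_0^5/3 f dx must equal u'(0) − u'(5/3) = 0. Indeed ∫_0^5/3 (25/9 - 3*x^2) dx = 0, so the data are compatible. The solution is then unique only up to an additive constant (fix it e.g. by requiring ∫_0^5/3 u dx = 0).


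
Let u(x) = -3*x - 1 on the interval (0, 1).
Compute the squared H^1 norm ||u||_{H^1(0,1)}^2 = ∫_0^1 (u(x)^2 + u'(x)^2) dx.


||u||_{H^1}^2 = 16

The H^1 norm (squared) on an interval (0, L) is
  ||u||_{H^1}^2 = ∫_0^L u(x)^2 dx + ∫_0^L u'(x)^2 dx.
Compute u'(x) = -3.
Then u(x)^2 = 9*x**2 + 6*x + 1 and u'(x)^2 = 9.
Integrate each monomial from 0 to 1 using ∫_0^1 c·x^n dx = c·1^(n+1)/(n+1):
  ∫_0^1 u(x)^2 dx = ∫_0^1 (9*x^2 + 6*x + 1) dx. Term by term:
    ∫_0^1 9*x^2 dx = 3;  ∫_0^1 6*x dx = 3;  ∫_0^1 1 dx = 1.
  Sum: 3 + 3 + 1 = 7.
  ∫_0^1 u'(x)^2 dx = ∫_0^1 (9) dx. Term by term:
    ∫_0^1 9 dx = 9.
Adding: ||u||_{H^1}^2 = 7 + 9 = 16.


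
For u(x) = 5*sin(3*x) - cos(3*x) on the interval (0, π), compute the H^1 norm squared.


||u||_{H^1(0,π)}^2 = 130*π

u'(x) = 3*sin(3*x) + 15*cos(3*x).
Expand u² and (u')² and integrate term by term on (0, π), using: for integers n ≥ 1, ∫_0^π sin²(nx) dx = ∫_0^π cos²(nx) dx = π/2; for n ≠ n', ∫_0^π sin(nx)sin(n'x) dx = ∫_0^π cos(nx)cos(n'x) dx = 0; and by product-to-sum, ∫_0^π sin(nx)cos(n'x) dx = ½∫_0^π [sin((n+n')x) + sin((n−n')x)] dx, which is 0 when n+n' is even and 2n/(n²−n'²) when n+n' is odd (it need not vanish on (0, π)).
  u² squared terms: (-1)²·∫cos(3x)² dx = 1·π/2 = π/2;  (5)²·∫sin(3x)² dx = 25·π/2 = 25*π/2.
  u² cross terms: 2·(-1)·(5)·∫cos(3x)·sin(3x) dx = -10·(0) = 0.
  So ∫_0^π u² dx = π/2 + 25*π/2 + 0 = 13*π.
  (u')² squared terms: (3)²·∫sin(3x)² dx = 9·π/2 = 9*π/2;  (15)²·∫cos(3x)² dx = 225·π/2 = 225*π/2.
  (u')² cross terms: 2·(3)·(15)·∫sin(3x)·cos(3x) dx = 90·(0) = 0.
  So ∫_0^π (u')² dx = 9*π/2 + 225*π/2 + 0 = 117*π.
||u||_{H^1}^2 = (13*π) + (117*π) = 130*π.


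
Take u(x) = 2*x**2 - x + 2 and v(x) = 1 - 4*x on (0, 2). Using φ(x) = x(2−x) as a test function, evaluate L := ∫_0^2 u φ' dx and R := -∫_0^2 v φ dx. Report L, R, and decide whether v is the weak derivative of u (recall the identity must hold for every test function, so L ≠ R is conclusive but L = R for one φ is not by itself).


LHS = -4, RHS = 4. No, v is not the weak derivative of u.

u(x) = 2*x**2 - x + 2, classical derivative u'(x) = 4*x - 1.
φ(x) = x(2−x), so φ'(x) = 2 - 2*x.
Note φ(0) = φ(2) = 0, so the boundary term u·φ vanishes.
LHS = ∫_0^2 u(x) φ'(x) dx = ∫_0^2 (-4*x^3 + 6*x^2 - 6*x + 4) dx. Term by term:
  ∫_0^2 -4*x^3 dx = -16;  ∫_0^2 6*x^2 dx = 16;  ∫_0^2 -6*x dx = -12;
  ∫_0^2 4 dx = 8.
Sum: -16 + 16 − 12 + 8 = -4.
So LHS = -4.
∫_0^2 v(x) φ(x) dx = ∫_0^2 (4*x^3 - 9*x^2 + 2*x) dx. Term by term:
  ∫_0^2 4*x^3 dx = 16;  ∫_0^2 -9*x^2 dx = -24;  ∫_0^2 2*x dx = 4.
Sum: 16 − 24 + 4 = -4.
So RHS = -∫_0^2 v(x) φ(x) dx = 4.
LHS − RHS = -8 ≠ 0, so the identity fails.
(For a valid weak derivative the identity must hold for EVERY test function, in particular this one. The failure shows v is NOT the weak derivative of u.)
Correct weak derivative would be u'(x) = 4*x - 1.


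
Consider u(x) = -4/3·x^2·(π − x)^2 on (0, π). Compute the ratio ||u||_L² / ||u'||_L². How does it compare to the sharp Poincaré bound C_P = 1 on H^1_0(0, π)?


||u||_L² / ||u'||_L² = sqrt(3)*π/6 < C_P = 1.

u(x) = -4/3·x^2·(π − x)^2, so u'(x) = 8*x*(x*(π - x) - (x - π)^2)/3.
u(x) = -4/3·x^2·(π − x)^2 vanishes at x = 0 and x = π, so u ∈ H^1_0(0, π). Differentiate via the product rule and integrate the resulting polynomials term by term.
  ∫_0^π u² dx = ∫_0^π (16*x^8/9 - 64*π*x^7/9 + 32*π^2*x^6/3 - 64*π^3*x^5/9 + 16*π^4*x^4/9) dx. Term by term:
    ∫_0^π 16*x^8/9 dx = 16*π^9/81;  ∫_0^π -64*π*x^7/9 dx = -8*π^9/9;  ∫_0^π 32*π^2*x^6/3 dx = 32*π^9/21;
    ∫_0^π -64*π^3*x^5/9 dx = -32*π^9/27;  ∫_0^π 16*π^4*x^4/9 dx = 16*π^9/45.
  Sum: 16*π^9/81 − 8*π^9/9 + 32*π^9/21 − 32*π^9/27 + 16*π^9/45 = 8*π^9/2835.
  ∫_0^π (u')² dx = ∫_0^π (256*x^6/9 - 256*π*x^5/3 + 832*π^2*x^4/9 - 128*π^3*x^3/3 + 64*π^4*x^2/9) dx. Term by term:
    ∫_0^π 256*x^6/9 dx = 256*π^7/63;  ∫_0^π -256*π*x^5/3 dx = -128*π^7/9;  ∫_0^π 832*π^2*x^4/9 dx = 832*π^7/45;
    ∫_0^π -128*π^3*x^3/3 dx = -32*π^7/3;  ∫_0^π 64*π^4*x^2/9 dx = 64*π^7/27.
  Sum: 256*π^7/63 − 128*π^7/9 + 832*π^7/45 − 32*π^7/3 + 64*π^7/27 = 32*π^7/945.
∫_0^π u² dx = 8*π^9/2835, so ||u||_L² = 2*sqrt(70)*π^(9/2)/315.
∫_0^π (u')² dx = 32*π^7/945, so ||u'||_L² = 4*sqrt(210)*π^(7/2)/315.
Ratio ||u||_L² / ||u'||_L² = sqrt(3)*π/6.
Sharp Poincaré constant on H^1_0(0, π) is C_P = L/π = 1, achieved by sin(x).
A polynomial bump cannot attain the sharp Poincaré constant (only the first sine eigenfunction does), so the ratio is strictly less than C_P, consistent with ||u||_L² ≤ C_P ||u'||_L².


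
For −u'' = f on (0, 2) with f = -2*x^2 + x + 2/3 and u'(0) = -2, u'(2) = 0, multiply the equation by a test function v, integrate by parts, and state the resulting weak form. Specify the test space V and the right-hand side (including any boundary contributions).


V = H^1(0, 2) (v unrestricted at boundary; u is determined up to an additive constant); weak form: ∫_0^2 u'v' dx = ∫_0^2 (-2*x^2 + x + 2/3) v dx + 2·v(0) for all v ∈ V.

Multiply both sides by a test function v and integrate from 0 to 2:
  ∫_0^2 −u''(x) v(x) dx = ∫_0^2 f(x) v(x) dx.
Integrate the LHS by parts once:
  ∫_0^2 −u'' v dx = −[u'(x) v(x)]_0^2 + ∫_0^2 u'(x) v'(x) dx.
Thus ∫_0^2 u'(x) v'(x) dx = ∫_0^2 f(x) v(x) dx + [u'(x) v(x)]_0^2.
Choose V so that boundary terms are either known or forced to vanish.
u has inhomogeneous Neumann u'(0) = -2, u'(2) = 0. [u' v]_0^2 = (0)·v(2) − (-2)·v(0) = 2·v(0). Take V = H^1(0, 2); boundary term becomes part of RHS.
Weak formulation: find u (satisfying any essential BC) such that ∫_0^2 u'(x) v'(x) dx = ∫_0^2 f v dx + 2·v(0) for all v ∈ V (Neumann data are natural BCs: they enter the RHS as boundary terms).
Substituting f(x) = -2*x^2 + x + 2/3, the right-hand side is ∫_0^2 (-2*x^2 + x + 2/3) v dx + 2·v(0).
Compatibility check (pure Neumann): taking v ≡ 1 ∈ V gives 0 = ∫_0^2 f dx + (0) − (-2), i.e. ∫_0^2 f dx must equal u'(0) − u'(2) = -2. Indeed ∫_0^2 (-2*x^2 + x + 2/3) dx = -2, so the data are compatible. The solution is then unique only up to an additive constant (fix it e.g. by requiring ∫_0^2 u dx = 0).


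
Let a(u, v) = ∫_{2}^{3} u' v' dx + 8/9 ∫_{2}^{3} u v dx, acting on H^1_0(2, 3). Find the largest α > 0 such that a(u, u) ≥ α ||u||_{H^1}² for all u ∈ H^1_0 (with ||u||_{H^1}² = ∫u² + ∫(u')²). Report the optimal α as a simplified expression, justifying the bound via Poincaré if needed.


α = (8/9 + π^2)/(1 + π^2)

Coercivity of a(·,·) on H^1_0(2, 3) means a(u, u) ≥ α ||u||_{H^1}² for every u ∈ H^1_0.
The interval has length L = 1, and Poincaré/coercivity depend only on L. Here a(u, u) = ∫(u')² + (8/9)·∫u².
Here 0 < c = 8/9 < 1. The condition a(u,u) ≥ α||u||_{H^1}² reads (1−α)∫(u')² ≥ (α−c)∫u². Any admissible α is ≤ 1 (rapidly oscillating u have ∫u²/∫(u')² → 0), and α = 1 would force 0 ≥ (1−c)∫u², impossible since c < 1; so 1−α > 0. By the sharp Poincaré inequality on H^1_0 of an interval of length L, ∫(u')² ≥ (π/L)²∫u² with equality for the first sine mode sin(π(x−x₀)/L) (x₀ the left endpoint), so the inequality holds for all u iff (1−α)(π/L)² ≥ α − c, i.e. α ≤ ((π/L)² + c)/((π/L)² + 1) = (1 + c(L/π)²)/(1 + (L/π)²). With (π/L)² = π^2 and c = 8/9, the largest admissible constant is α = ((π/L)² + c)/((π/L)² + 1).
Simplifying, α = (8/9 + π^2)/(1 + π^2).


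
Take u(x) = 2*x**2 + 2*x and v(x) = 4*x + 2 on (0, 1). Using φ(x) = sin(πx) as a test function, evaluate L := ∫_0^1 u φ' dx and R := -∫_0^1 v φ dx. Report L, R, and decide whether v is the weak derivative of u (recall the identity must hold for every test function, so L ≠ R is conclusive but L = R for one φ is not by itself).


LHS = -8/π, RHS = -8/π. Yes, v = u' weakly.

u(x) = 2*x**2 + 2*x, classical derivative u'(x) = 4*x + 2.
φ(x) = sin(πx), so φ'(x) = π*cos(π*x).
Note φ(0) = φ(1) = 0, so the boundary term u·φ vanishes.
LHS = ∫_0^1 u(x) φ'(x) dx = ∫_0^1 (2*π*x^2*cos(π*x) + 2*π*x*cos(π*x)) dx. Term by term:
  ∫_0^1 2*π*x*cos(π*x) dx = -4/π;  ∫_0^1 2*π*x^2*cos(π*x) dx = -4/π.
Sum: -4/π − 4/π = -8/π.
So LHS = -8/π.
∫_0^1 v(x) φ(x) dx = ∫_0^1 (4*x*sin(π*x) + 2*sin(π*x)) dx. Term by term:
  ∫_0^1 2*sin(π*x) dx = 4/π;  ∫_0^1 4*x*sin(π*x) dx = 4/π.
Sum: 4/π + 4/π = 8/π.
So RHS = -∫_0^1 v(x) φ(x) dx = -8/π.
LHS = RHS, so the identity holds for this test φ.
Moreover u is smooth here and v(x) = u'(x) = 4*x + 2 pointwise, so the identity holds for every test function. Hence v is the weak derivative of u.


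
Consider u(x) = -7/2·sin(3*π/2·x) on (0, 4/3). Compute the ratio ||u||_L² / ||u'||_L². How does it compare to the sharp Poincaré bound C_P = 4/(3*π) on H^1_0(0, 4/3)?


||u||_L² / ||u'||_L² = 2/(3*π) < C_P = 4/(3*π).

u(x) = -7/2·sin(3*π/2·x), so u'(x) = -21*π*cos(3*π*x/2)/4.
Writing u(x) = A·sin(kπx/L) with A = -7/2 and k = 2, use ∫_0^L sin²(kπx/L) dx = L/2 and ∫_0^L cos²(kπx/L) dx = L/2.
u² = 49/4·sin²(3*π/2·x) and (u')² = 441*π^2/16·cos²(3*π/2·x), and each of sin², cos² integrates to L/2 = 2/3 over (0, 4/3).
∫_0^4/3 u² dx = 49/6, so ||u||_L² = 7*sqrt(6)/6.
∫_0^4/3 (u')² dx = 147*π^2/8, so ||u'||_L² = 7*sqrt(6)*π/4.
Ratio ||u||_L² / ||u'||_L² = 2/(3*π).
Sharp Poincaré constant on H^1_0(0, 4/3) is C_P = L/π = 4/(3*π), achieved by sin(3*π/4·x).
This is the k = 2 harmonic; the ratio L/(kπ) is strictly less than C_P = L/π, consistent with the sharp inequality ||u||_L² ≤ C_P ||u'||_L².


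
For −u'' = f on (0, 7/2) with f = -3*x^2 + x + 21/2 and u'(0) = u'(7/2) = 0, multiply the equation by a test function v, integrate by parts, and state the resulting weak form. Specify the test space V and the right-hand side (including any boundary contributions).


V = H^1(0, 7/2) (no boundary constraint on v; u is determined up to an additive constant); weak form: ∫_0^7/2 u'v' dx = ∫_0^7/2 (-3*x^2 + x + 21/2) v dx for all v ∈ V.

Multiply both sides by a test function v and integrate from 0 to 7/2:
  ∫_0^7/2 −u''(x) v(x) dx = ∫_0^7/2 f(x) v(x) dx.
Integrate the LHS by parts once:
  ∫_0^7/2 −u'' v dx = −[u'(x) v(x)]_0^7/2 + ∫_0^7/2 u'(x) v'(x) dx.
Thus ∫_0^7/2 u'(x) v'(x) dx = ∫_0^7/2 f(x) v(x) dx + [u'(x) v(x)]_0^7/2.
Choose V so that boundary terms are either known or forced to vanish.
u has homogeneous Neumann: u'(0) = u'(7/2) = 0. So [u' v]_0^7/2 = 0·v(7/2) − 0·v(0) = 0 for any v; take V = H^1(0, 7/2).
Weak formulation: find u (satisfying any essential BC) such that ∫_0^7/2 u'(x) v'(x) dx = ∫_0^7/2 f v dx for all v ∈ V (homogeneous Neumann, so boundary terms vanish).
Substituting f(x) = -3*x^2 + x + 21/2, the right-hand side is ∫_0^7/2 (-3*x^2 + x + 21/2) v dx.
Compatibility check (pure Neumann): taking v ≡ 1 ∈ V gives 0 = ∫_0^7/2 f dx + (0) − (0), i.e. ∫_0^7/2 f dx must equal u'(0) − u'(7/2) = 0. Indeed ∫_0^7/2 (-3*x^2 + x + 21/2) dx = 0, so the data are compatible. The solution is then unique only up to an additive constant (fix it e.g. by requiring ∫_0^7/2 u dx = 0).


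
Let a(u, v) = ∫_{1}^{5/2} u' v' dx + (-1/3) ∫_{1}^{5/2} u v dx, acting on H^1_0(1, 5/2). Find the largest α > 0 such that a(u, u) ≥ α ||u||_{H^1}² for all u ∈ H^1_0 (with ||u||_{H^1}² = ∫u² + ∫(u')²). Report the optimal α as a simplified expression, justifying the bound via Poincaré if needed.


α = (-3 + 4*π^2)/(9 + 4*π^2)

Coercivity of a(·,·) on H^1_0(1, 5/2) means a(u, u) ≥ α ||u||_{H^1}² for every u ∈ H^1_0.
The interval has length L = 3/2, and Poincaré/coercivity depend only on L. Here a(u, u) = ∫(u')² + (-1/3)·∫u².
Here c = -1/3 < 0 with |c| < (π/L)² = 4*π^2/9, so coercivity still holds. The condition a(u,u) ≥ α||u||_{H^1}² reads (1−α)∫(u')² ≥ (α−c)∫u². Any admissible α is ≤ 1 (rapidly oscillating u have ∫u²/∫(u')² → 0), and α = 1 would force 0 ≥ (1−c)∫u², impossible since c < 1; so 1−α > 0. By the sharp Poincaré inequality on H^1_0 of an interval of length L, ∫(u')² ≥ (π/L)²∫u² with equality for the first sine mode sin(π(x−x₀)/L) (x₀ the left endpoint), so the inequality holds for all u iff (1−α)(π/L)² ≥ α − c, i.e. α ≤ ((π/L)² + c)/((π/L)² + 1) = (1 + c(L/π)²)/(1 + (L/π)²). (Direct route, valid since c ≤ 0: Poincaré gives c∫u² ≥ c(L/π)²∫(u')², so a(u,u) ≥ (1 + c(L/π)²)∫(u')², while ||u||_{H^1}² ≤ (1 + (L/π)²)∫(u')²; dividing yields the same α.) With (π/L)² = 4*π^2/9 and c = -1/3, the largest admissible constant is α = ((π/L)² + c)/((π/L)² + 1).
Simplifying, α = (-3 + 4*π^2)/(9 + 4*π^2).


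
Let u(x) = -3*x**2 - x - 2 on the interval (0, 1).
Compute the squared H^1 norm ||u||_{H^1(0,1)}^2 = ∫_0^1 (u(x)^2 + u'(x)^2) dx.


||u||_{H^1}^2 = 979/30

The H^1 norm (squared) on an interval (0, L) is
  ||u||_{H^1}^2 = ∫_0^L u(x)^2 dx + ∫_0^L u'(x)^2 dx.
Compute u'(x) = -6*x - 1.
Then u(x)^2 = 9*x**4 + 6*x**3 + 13*x**2 + 4*x + 4 and u'(x)^2 = 36*x**2 + 12*x + 1.
Integrate each monomial from 0 to 1 using ∫_0^1 c·x^n dx = c·1^(n+1)/(n+1):
  ∫_0^1 u(x)^2 dx = ∫_0^1 (9*x^4 + 6*x^3 + 13*x^2 + 4*x + 4) dx. Term by term:
    ∫_0^1 9*x^4 dx = 9/5;  ∫_0^1 6*x^3 dx = 3/2;  ∫_0^1 13*x^2 dx = 13/3;
    ∫_0^1 4*x dx = 2;  ∫_0^1 4 dx = 4.
  Sum: 9/5 + 3/2 + 13/3 + 2 + 4 = 409/30.
  ∫_0^1 u'(x)^2 dx = ∫_0^1 (36*x^2 + 12*x + 1) dx. Term by term:
    ∫_0^1 36*x^2 dx = 12;  ∫_0^1 12*x dx = 6;  ∫_0^1 1 dx = 1.
  Sum: 12 + 6 + 1 = 19.
Adding: ||u||_{H^1}^2 = 409/30 + 19 = 979/30.
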